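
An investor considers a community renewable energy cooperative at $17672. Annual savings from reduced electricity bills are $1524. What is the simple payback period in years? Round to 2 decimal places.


Simple payback period = initial cost / annual savings
Payback = 17672 / 1524
Payback = 11.60 years

11.60


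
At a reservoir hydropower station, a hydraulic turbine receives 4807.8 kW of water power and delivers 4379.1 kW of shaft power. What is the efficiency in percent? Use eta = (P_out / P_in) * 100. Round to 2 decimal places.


Turbine efficiency = (output power / input power) * 100
eta = (4379.1 / 4807.8) * 100
eta = 91.08%

91.08


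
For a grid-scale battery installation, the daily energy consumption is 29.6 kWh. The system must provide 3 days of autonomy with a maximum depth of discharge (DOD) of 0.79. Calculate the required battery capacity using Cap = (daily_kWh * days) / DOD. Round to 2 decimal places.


Total energy needed = daily * days = 29.6 * 3 = 88.8 kWh
Account for depth of discharge:
  Cap = total_energy / DOD = 88.8 / 0.79
  Cap = 112.41 kWh

112.41


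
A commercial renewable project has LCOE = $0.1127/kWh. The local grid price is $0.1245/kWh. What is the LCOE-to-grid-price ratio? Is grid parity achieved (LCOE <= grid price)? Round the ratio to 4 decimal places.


Compare LCOE to grid price:
  LCOE = $0.1127/kWh, Grid price = $0.1245/kWh
  Ratio = LCOE / grid_price = 0.1127 / 0.1245 = 0.9052
  Grid parity achieved (ratio <= 1)? yes

0.9052


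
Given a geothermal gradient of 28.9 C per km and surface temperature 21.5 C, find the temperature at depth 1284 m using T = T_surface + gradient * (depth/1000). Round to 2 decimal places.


Convert depth to km: 1284 / 1000 = 1.284 km
Temperature increase = gradient * depth_km = 28.9 * 1.284 = 37.11 C
Temperature at depth = T_surface + delta_T = 21.5 + 37.11
T = 58.61 C

58.61


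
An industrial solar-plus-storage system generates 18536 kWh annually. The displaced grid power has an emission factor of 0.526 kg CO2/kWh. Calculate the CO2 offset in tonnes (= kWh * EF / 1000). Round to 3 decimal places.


CO2 offset in kg = generation * emission_factor
CO2 offset = 18536 * 0.526 = 9749.94 kg
Convert to tonnes:
  CO2 offset = 9749.94 / 1000 = 9.750 tonnes

9.750


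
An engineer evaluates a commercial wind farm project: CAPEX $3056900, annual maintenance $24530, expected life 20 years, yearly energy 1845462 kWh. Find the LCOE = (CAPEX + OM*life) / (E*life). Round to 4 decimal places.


Total cost = CAPEX + OM * lifetime = 3056900 + 24530 * 20 = 3056900 + 490600 = 3547500
Total generation = annual * lifetime = 1845462 * 20 = 36909240 kWh
LCOE = 3547500 / 36909240
LCOE = 0.0961 $/kWh

0.0961


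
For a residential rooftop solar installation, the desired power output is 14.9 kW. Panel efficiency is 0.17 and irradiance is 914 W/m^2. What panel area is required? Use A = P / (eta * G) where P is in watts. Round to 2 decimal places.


Convert target power to watts: P = 14.9 * 1000 = 14900.0 W
Compute denominator: eta * G = 0.17 * 914 = 155.38
Required area A = P / (eta * G) = 14900.0 / 155.38
A = 95.89 m^2

95.89


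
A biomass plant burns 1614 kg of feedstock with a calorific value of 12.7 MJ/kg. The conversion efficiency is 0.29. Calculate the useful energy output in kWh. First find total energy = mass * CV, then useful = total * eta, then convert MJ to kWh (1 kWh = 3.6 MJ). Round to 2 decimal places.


Total energy = mass * CV = 1614 * 12.7 = 20497.8 MJ
Useful energy = total * eta = 20497.8 * 0.29 = 5944.36 MJ
Convert to kWh: 5944.36 / 3.6
Useful energy = 1651.21 kWh

1651.21


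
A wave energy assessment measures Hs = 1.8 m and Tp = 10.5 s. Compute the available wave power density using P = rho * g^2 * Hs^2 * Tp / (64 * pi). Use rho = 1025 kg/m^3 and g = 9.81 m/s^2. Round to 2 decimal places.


Apply wave power formula:
  g^2 = 9.81^2 = 96.2361
  Hs^2 = 1.8^2 = 3.24
  Numerator = rho * g^2 * Hs^2 * Tp = 1025 * 96.2361 * 3.24 * 10.5 = 3355800.93
  Denominator = 64 * pi = 201.0619
  P = 3355800.93 / 201.0619 = 16690.38 W/m

16690.38


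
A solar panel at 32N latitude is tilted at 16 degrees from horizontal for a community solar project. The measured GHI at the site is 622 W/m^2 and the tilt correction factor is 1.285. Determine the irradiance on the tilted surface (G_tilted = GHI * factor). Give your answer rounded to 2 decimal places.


Identify the given values:
  GHI = 622 W/m^2, tilt correction factor = 1.285
Apply the formula G_tilted = GHI * factor:
  G_tilted = 622 * 1.285
  G_tilted = 799.27 W/m^2

799.27


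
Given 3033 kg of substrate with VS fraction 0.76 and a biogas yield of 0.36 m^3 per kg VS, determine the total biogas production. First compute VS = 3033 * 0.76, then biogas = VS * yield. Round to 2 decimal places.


Compute volatile solids:
  VS = mass * VS_fraction = 3033 * 0.76 = 2305.08 kg
Calculate biogas volume:
  Biogas = VS * specific_yield = 2305.08 * 0.36
  Biogas = 829.83 m^3

829.83


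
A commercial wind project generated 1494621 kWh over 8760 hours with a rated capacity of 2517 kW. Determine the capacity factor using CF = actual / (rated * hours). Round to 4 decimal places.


Capacity factor = actual output / maximum possible output
Maximum possible = rated * hours = 2517 * 8760 = 22048920 kWh
CF = 1494621 / 22048920
CF = 0.0678

0.0678


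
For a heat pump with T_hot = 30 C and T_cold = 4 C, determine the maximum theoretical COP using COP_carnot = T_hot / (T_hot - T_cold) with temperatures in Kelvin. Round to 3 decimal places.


Convert to Kelvin:
  T_hot = 30 + 273.15 = 303.15 K
  T_cold = 4 + 273.15 = 277.15 K
Apply Carnot COP formula:
  COP = T_hot_K / (T_hot_K - T_cold_K) = 303.15 / 26.0
  COP = 11.660

11.660


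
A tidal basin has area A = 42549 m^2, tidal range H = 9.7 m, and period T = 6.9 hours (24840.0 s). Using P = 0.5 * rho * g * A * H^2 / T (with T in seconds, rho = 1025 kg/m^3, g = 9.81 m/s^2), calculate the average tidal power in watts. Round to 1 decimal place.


Convert period to seconds: T = 6.9 * 3600 = 24840.0 s
H^2 = 9.7^2 = 94.09
P = 0.5 * rho * g * A * H^2 / T
P = 0.5 * 1025 * 9.81 * 42549 * 94.09 / 24840.0
P = 810296.8 W

810296.8


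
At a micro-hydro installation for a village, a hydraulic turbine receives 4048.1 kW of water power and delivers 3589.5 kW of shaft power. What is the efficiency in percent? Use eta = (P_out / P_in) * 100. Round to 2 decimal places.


Turbine efficiency = (output power / input power) * 100
eta = (3589.5 / 4048.1) * 100
eta = 88.67%

88.67


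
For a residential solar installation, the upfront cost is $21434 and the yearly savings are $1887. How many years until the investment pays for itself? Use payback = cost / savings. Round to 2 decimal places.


Simple payback period = initial cost / annual savings
Payback = 21434 / 1887
Payback = 11.36 years

11.36


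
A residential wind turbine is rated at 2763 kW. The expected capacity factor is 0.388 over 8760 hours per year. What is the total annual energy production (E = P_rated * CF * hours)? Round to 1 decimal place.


Annual energy = rated_kW * capacity_factor * hours_per_year
Given: P_rated = 2763 kW, CF = 0.388, hours = 8760
E = 2763 * 0.388 * 8760
E = 9391105.4 kWh

9391105.4


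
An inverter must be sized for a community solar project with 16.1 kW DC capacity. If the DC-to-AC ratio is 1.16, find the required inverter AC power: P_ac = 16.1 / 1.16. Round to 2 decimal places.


The inverter AC capacity is determined by the DC/AC ratio.
Given: P_dc = 16.1 kW, DC/AC ratio = 1.16
P_ac = P_dc / ratio = 16.1 / 1.16
P_ac = 13.88 kW

13.88


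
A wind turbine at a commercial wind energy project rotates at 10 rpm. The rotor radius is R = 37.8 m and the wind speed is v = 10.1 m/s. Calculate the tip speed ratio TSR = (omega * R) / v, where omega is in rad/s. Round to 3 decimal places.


Convert rotational speed to rad/s:
  omega = 10 * 2 * pi / 60 = 1.0472 rad/s
Compute tip speed:
  v_tip = omega * R = 1.0472 * 37.8 = 39.584 m/s
Tip speed ratio:
  TSR = v_tip / v_wind = 39.584 / 10.1 = 3.919

3.919


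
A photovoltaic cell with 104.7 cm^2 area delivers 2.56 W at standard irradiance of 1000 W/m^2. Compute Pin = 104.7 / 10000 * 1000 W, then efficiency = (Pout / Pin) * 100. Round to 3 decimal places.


First compute the input power:
  Pin = area_cm2 / 10000 * G = 104.7 / 10000 * 1000 = 10.47 W
Then compute efficiency:
  Efficiency = (Pout / Pin) * 100 = (2.56 / 10.47) * 100
  Efficiency = 24.451%

24.451


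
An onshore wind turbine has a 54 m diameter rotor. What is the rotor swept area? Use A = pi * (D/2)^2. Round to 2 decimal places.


Compute the rotor radius:
  r = D / 2 = 54 / 2 = 27.0 m
Calculate swept area:
  A = pi * r^2 = pi * 27.0^2
  A = 2290.22 m^2

2290.22


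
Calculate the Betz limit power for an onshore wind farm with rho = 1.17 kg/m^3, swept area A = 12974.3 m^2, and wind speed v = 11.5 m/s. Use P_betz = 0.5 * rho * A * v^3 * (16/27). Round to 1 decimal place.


The Betz coefficient Cp_max = 16/27 = 0.5926
v^3 = 11.5^3 = 1520.875
P_betz = 0.5 * rho * A * v^3 * Cp_max
P_betz = 0.5 * 1.17 * 12974.3 * 1520.875 * 0.5926
P_betz = 6840526.7 W

6840526.7


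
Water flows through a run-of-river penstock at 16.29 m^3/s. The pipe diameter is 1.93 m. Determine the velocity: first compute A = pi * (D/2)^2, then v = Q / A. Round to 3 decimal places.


Compute pipe cross-sectional area:
  A = pi * (D/2)^2 = pi * (1.93/2)^2 = 2.9255 m^2
Calculate velocity:
  v = Q / A = 16.29 / 2.9255
  v = 5.568 m/s

5.568


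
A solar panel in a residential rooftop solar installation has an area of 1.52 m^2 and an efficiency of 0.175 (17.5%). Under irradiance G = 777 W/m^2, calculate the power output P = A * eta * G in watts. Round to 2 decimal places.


Use the solar power formula P = A * eta * G.
Given: A = 1.52 m^2, eta = 0.175, G = 777 W/m^2
P = 1.52 * 0.175 * 777
P = 206.68 W

206.68


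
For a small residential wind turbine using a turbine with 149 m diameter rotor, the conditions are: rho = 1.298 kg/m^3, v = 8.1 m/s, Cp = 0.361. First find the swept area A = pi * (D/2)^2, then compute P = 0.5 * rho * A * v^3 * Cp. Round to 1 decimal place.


Step 1 -- Compute swept area:
  A = pi * (D/2)^2 = pi * (149/2)^2 = 17436.62 m^2
Step 2 -- Apply wind power equation:
  P = 0.5 * rho * A * v^3 * Cp
  v^3 = 8.1^3 = 531.441
  P = 0.5 * 1.298 * 17436.62 * 531.441 * 0.361
  P = 2171047.7 W

2171047.7


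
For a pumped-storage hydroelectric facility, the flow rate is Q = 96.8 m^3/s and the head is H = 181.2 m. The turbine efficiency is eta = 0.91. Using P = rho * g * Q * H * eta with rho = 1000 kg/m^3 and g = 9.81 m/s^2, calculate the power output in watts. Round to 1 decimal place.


Apply the hydropower formula P = rho * g * Q * H * eta
rho * g = 1000 * 9.81 = 9810.0
P = 9810.0 * 96.8 * 181.2 * 0.91
P = 156582762.3 W

156582762.3


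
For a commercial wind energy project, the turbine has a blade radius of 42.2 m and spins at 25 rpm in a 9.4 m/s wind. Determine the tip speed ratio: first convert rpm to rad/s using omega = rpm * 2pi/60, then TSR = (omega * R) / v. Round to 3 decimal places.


Convert rotational speed to rad/s:
  omega = 25 * 2 * pi / 60 = 2.618 rad/s
Compute tip speed:
  v_tip = omega * R = 2.618 * 42.2 = 110.479 m/s
Tip speed ratio:
  TSR = v_tip / v_wind = 110.479 / 9.4 = 11.753

11.753


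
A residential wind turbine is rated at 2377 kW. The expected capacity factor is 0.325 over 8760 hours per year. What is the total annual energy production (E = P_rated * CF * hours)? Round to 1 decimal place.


Annual energy = rated_kW * capacity_factor * hours_per_year
Given: P_rated = 2377 kW, CF = 0.325, hours = 8760
E = 2377 * 0.325 * 8760
E = 6767319.0 kWh

6767319.0


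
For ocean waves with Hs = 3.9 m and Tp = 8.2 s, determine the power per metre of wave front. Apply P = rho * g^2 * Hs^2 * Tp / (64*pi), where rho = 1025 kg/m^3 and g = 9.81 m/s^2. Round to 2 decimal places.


Apply wave power formula:
  g^2 = 9.81^2 = 96.2361
  Hs^2 = 3.9^2 = 15.21
  Numerator = rho * g^2 * Hs^2 * Tp = 1025 * 96.2361 * 15.21 * 8.2 = 12302827.84
  Denominator = 64 * pi = 201.0619
  P = 12302827.84 / 201.0619 = 61189.25 W/m

61189.25


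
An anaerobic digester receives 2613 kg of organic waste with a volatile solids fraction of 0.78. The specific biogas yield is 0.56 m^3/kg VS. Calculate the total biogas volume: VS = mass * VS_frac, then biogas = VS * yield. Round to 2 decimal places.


Compute volatile solids:
  VS = mass * VS_fraction = 2613 * 0.78 = 2038.14 kg
Calculate biogas volume:
  Biogas = VS * specific_yield = 2038.14 * 0.56
  Biogas = 1141.36 m^3

1141.36


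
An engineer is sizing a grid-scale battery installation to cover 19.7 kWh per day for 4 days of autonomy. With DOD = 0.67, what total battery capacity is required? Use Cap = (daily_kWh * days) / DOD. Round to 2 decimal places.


Total energy needed = daily * days = 19.7 * 4 = 78.8 kWh
Account for depth of discharge:
  Cap = total_energy / DOD = 78.8 / 0.67
  Cap = 117.61 kWh

117.61


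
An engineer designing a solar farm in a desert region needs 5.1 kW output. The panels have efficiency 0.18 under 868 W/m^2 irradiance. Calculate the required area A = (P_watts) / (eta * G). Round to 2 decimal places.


Convert target power to watts: P = 5.1 * 1000 = 5100.0 W
Compute denominator: eta * G = 0.18 * 868 = 156.24
Required area A = P / (eta * G) = 5100.0 / 156.24
A = 32.64 m^2

32.64


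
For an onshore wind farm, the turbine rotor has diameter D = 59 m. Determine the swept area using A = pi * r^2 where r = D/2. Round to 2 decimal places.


Compute the rotor radius:
  r = D / 2 = 59 / 2 = 29.5 m
Calculate swept area:
  A = pi * r^2 = pi * 29.5^2
  A = 2733.97 m^2

2733.97


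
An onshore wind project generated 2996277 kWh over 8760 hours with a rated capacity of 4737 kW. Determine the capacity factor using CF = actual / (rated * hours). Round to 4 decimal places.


Capacity factor = actual output / maximum possible output
Maximum possible = rated * hours = 4737 * 8760 = 41496120 kWh
CF = 2996277 / 41496120
CF = 0.0722

0.0722


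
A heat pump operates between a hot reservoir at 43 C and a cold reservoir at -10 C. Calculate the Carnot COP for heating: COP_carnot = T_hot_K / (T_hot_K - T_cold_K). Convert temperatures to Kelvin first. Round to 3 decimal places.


Convert to Kelvin:
  T_hot = 43 + 273.15 = 316.15 K
  T_cold = -10 + 273.15 = 263.15 K
Apply Carnot COP formula:
  COP = T_hot_K / (T_hot_K - T_cold_K) = 316.15 / 53.0
  COP = 5.965

5.965


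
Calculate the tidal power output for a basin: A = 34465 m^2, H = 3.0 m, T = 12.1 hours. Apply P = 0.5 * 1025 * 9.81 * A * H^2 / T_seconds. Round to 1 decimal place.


Convert period to seconds: T = 12.1 * 3600 = 43560.0 s
H^2 = 3.0^2 = 9.0
P = 0.5 * rho * g * A * H^2 / T
P = 0.5 * 1025 * 9.81 * 34465 * 9.0 / 43560.0
P = 35801.1 W

35801.1


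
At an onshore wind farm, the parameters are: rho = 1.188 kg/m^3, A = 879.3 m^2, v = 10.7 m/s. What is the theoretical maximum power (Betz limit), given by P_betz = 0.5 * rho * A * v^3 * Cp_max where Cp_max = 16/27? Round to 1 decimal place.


The Betz coefficient Cp_max = 16/27 = 0.5926
v^3 = 10.7^3 = 1225.043
P_betz = 0.5 * rho * A * v^3 * Cp_max
P_betz = 0.5 * 1.188 * 879.3 * 1225.043 * 0.5926
P_betz = 379167.5 W

379167.5


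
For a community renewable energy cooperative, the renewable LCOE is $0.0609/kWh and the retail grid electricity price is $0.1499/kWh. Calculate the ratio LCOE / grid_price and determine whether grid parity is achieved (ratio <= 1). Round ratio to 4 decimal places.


Compare LCOE to grid price:
  LCOE = $0.0609/kWh, Grid price = $0.1499/kWh
  Ratio = LCOE / grid_price = 0.0609 / 0.1499 = 0.4063
  Grid parity achieved (ratio <= 1)? yes

0.4063


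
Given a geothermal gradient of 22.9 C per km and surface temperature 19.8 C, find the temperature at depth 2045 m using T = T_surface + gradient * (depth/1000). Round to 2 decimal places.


Convert depth to km: 2045 / 1000 = 2.045 km
Temperature increase = gradient * depth_km = 22.9 * 2.045 = 46.83 C
Temperature at depth = T_surface + delta_T = 19.8 + 46.83
T = 66.63 C

66.63


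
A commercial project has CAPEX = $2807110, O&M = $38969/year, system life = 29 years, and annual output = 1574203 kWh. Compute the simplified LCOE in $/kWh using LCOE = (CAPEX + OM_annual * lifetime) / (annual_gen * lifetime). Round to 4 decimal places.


Total cost = CAPEX + OM * lifetime = 2807110 + 38969 * 29 = 2807110 + 1130101 = 3937211
Total generation = annual * lifetime = 1574203 * 29 = 45651887 kWh
LCOE = 3937211 / 45651887
LCOE = 0.0862 $/kWh

0.0862


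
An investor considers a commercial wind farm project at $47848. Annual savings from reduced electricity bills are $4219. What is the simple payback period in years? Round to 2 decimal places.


Simple payback period = initial cost / annual savings
Payback = 47848 / 4219
Payback = 11.34 years

11.34


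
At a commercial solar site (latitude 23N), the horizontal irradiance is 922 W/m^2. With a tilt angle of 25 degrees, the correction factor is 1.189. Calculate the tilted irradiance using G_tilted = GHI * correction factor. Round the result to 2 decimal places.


Identify the given values:
  GHI = 922 W/m^2, tilt correction factor = 1.189
Apply the formula G_tilted = GHI * factor:
  G_tilted = 922 * 1.189
  G_tilted = 1096.26 W/m^2

1096.26


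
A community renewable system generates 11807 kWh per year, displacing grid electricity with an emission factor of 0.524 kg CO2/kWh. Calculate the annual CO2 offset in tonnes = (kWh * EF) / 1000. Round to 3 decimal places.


CO2 offset in kg = generation * emission_factor
CO2 offset = 11807 * 0.524 = 6186.87 kg
Convert to tonnes:
  CO2 offset = 6186.87 / 1000 = 6.187 tonnes

6.187


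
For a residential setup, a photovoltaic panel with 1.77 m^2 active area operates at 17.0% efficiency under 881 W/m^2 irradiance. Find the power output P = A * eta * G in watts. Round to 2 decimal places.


Use the solar power formula P = A * eta * G.
Given: A = 1.77 m^2, eta = 0.17, G = 881 W/m^2
P = 1.77 * 0.17 * 881
P = 265.09 W

265.09


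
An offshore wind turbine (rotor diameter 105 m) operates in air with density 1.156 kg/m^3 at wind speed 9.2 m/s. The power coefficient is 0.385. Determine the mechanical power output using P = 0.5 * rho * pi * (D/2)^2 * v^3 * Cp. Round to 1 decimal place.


Step 1 -- Compute swept area:
  A = pi * (D/2)^2 = pi * (105/2)^2 = 8659.01 m^2
Step 2 -- Apply wind power equation:
  P = 0.5 * rho * A * v^3 * Cp
  v^3 = 9.2^3 = 778.688
  P = 0.5 * 1.156 * 8659.01 * 778.688 * 0.385
  P = 1500446.6 W

1500446.6


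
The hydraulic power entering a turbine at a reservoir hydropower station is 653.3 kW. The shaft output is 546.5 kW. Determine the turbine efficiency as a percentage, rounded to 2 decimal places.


Turbine efficiency = (output power / input power) * 100
eta = (546.5 / 653.3) * 100
eta = 83.65%

83.65


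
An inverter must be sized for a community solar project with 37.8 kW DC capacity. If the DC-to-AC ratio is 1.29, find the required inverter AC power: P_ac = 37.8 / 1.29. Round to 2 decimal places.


The inverter AC capacity is determined by the DC/AC ratio.
Given: P_dc = 37.8 kW, DC/AC ratio = 1.29
P_ac = P_dc / ratio = 37.8 / 1.29
P_ac = 29.30 kW

29.30


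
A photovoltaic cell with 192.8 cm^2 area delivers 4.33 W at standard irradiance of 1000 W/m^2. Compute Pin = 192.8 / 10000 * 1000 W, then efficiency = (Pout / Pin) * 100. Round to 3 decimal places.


First compute the input power:
  Pin = area_cm2 / 10000 * G = 192.8 / 10000 * 1000 = 19.28 W
Then compute efficiency:
  Efficiency = (Pout / Pin) * 100 = (4.33 / 19.28) * 100
  Efficiency = 22.459%

22.459


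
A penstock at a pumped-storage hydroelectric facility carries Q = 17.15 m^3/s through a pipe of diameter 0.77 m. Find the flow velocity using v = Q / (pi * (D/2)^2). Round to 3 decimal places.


Compute pipe cross-sectional area:
  A = pi * (D/2)^2 = pi * (0.77/2)^2 = 0.4657 m^2
Calculate velocity:
  v = Q / A = 17.15 / 0.4657
  v = 36.829 m/s

36.829


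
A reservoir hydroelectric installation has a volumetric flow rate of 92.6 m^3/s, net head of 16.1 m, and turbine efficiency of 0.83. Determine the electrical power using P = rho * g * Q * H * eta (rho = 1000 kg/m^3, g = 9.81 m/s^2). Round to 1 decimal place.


Apply the hydropower formula P = rho * g * Q * H * eta
rho * g = 1000 * 9.81 = 9810.0
P = 9810.0 * 92.6 * 16.1 * 0.83
P = 12139029.4 W

12139029.4


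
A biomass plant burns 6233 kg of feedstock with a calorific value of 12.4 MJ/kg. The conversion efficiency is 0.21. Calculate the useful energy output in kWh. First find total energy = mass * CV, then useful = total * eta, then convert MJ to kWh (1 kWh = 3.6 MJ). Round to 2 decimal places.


Total energy = mass * CV = 6233 * 12.4 = 77289.2 MJ
Useful energy = total * eta = 77289.2 * 0.21 = 16230.73 MJ
Convert to kWh: 16230.73 / 3.6
Useful energy = 4508.54 kWh

4508.54


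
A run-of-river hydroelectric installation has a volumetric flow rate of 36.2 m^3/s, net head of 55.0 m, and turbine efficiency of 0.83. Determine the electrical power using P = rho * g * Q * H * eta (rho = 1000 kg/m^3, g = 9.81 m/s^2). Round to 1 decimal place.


Apply the hydropower formula P = rho * g * Q * H * eta
rho * g = 1000 * 9.81 = 9810.0
P = 9810.0 * 36.2 * 55.0 * 0.83
P = 16211319.3 W

16211319.3


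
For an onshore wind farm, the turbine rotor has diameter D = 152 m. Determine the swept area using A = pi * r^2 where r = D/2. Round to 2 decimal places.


Compute the rotor radius:
  r = D / 2 = 152 / 2 = 76.0 m
Calculate swept area:
  A = pi * r^2 = pi * 76.0^2
  A = 18145.84 m^2

18145.84


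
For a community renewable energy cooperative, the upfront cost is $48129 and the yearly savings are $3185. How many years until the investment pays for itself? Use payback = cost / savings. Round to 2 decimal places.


Simple payback period = initial cost / annual savings
Payback = 48129 / 3185
Payback = 15.11 years

15.11


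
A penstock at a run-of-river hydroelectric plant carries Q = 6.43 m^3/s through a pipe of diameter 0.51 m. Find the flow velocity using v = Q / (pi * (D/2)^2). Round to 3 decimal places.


Compute pipe cross-sectional area:
  A = pi * (D/2)^2 = pi * (0.51/2)^2 = 0.2043 m^2
Calculate velocity:
  v = Q / A = 6.43 / 0.2043
  v = 31.476 m/s

31.476


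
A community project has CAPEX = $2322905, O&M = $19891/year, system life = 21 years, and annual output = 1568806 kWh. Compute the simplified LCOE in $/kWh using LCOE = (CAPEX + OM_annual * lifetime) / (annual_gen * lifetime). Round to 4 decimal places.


Total cost = CAPEX + OM * lifetime = 2322905 + 19891 * 21 = 2322905 + 417711 = 2740616
Total generation = annual * lifetime = 1568806 * 21 = 32944926 kWh
LCOE = 2740616 / 32944926
LCOE = 0.0832 $/kWh

0.0832


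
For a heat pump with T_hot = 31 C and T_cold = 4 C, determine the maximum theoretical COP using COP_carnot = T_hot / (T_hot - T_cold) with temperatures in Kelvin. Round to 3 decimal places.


Convert to Kelvin:
  T_hot = 31 + 273.15 = 304.15 K
  T_cold = 4 + 273.15 = 277.15 K
Apply Carnot COP formula:
  COP = T_hot_K / (T_hot_K - T_cold_K) = 304.15 / 27.0
  COP = 11.265

11.265


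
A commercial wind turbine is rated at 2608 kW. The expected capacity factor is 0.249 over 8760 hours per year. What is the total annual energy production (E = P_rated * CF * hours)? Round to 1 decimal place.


Annual energy = rated_kW * capacity_factor * hours_per_year
Given: P_rated = 2608 kW, CF = 0.249, hours = 8760
E = 2608 * 0.249 * 8760
E = 5688673.9 kWh

5688673.9


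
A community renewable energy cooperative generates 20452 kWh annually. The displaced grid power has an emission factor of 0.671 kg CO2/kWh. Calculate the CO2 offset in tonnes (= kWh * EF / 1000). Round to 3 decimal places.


CO2 offset in kg = generation * emission_factor
CO2 offset = 20452 * 0.671 = 13723.29 kg
Convert to tonnes:
  CO2 offset = 13723.29 / 1000 = 13.723 tonnes

13.723


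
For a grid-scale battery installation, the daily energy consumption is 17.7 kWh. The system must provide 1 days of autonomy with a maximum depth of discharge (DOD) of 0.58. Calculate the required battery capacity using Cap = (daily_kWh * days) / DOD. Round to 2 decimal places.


Total energy needed = daily * days = 17.7 * 1 = 17.7 kWh
Account for depth of discharge:
  Cap = total_energy / DOD = 17.7 / 0.58
  Cap = 30.52 kWh

30.52


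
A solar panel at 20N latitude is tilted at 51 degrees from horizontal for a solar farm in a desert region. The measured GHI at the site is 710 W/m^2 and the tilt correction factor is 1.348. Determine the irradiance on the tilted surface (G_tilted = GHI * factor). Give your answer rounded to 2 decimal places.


Identify the given values:
  GHI = 710 W/m^2, tilt correction factor = 1.348
Apply the formula G_tilted = GHI * factor:
  G_tilted = 710 * 1.348
  G_tilted = 957.08 W/m^2

957.08


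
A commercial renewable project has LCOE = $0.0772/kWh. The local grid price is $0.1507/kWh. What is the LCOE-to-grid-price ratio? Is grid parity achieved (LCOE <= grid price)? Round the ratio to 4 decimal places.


Compare LCOE to grid price:
  LCOE = $0.0772/kWh, Grid price = $0.1507/kWh
  Ratio = LCOE / grid_price = 0.0772 / 0.1507 = 0.5123
  Grid parity achieved (ratio <= 1)? yes

0.5123


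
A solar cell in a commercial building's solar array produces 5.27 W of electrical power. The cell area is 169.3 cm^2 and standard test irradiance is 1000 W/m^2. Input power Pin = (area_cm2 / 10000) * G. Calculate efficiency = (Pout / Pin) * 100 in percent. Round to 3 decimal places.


First compute the input power:
  Pin = area_cm2 / 10000 * G = 169.3 / 10000 * 1000 = 16.93 W
Then compute efficiency:
  Efficiency = (Pout / Pin) * 100 = (5.27 / 16.93) * 100
  Efficiency = 31.128%

31.128


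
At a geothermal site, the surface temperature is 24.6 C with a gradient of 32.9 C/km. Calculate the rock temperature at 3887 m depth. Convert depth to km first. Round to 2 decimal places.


Convert depth to km: 3887 / 1000 = 3.887 km
Temperature increase = gradient * depth_km = 32.9 * 3.887 = 127.88 C
Temperature at depth = T_surface + delta_T = 24.6 + 127.88
T = 152.48 C

152.48


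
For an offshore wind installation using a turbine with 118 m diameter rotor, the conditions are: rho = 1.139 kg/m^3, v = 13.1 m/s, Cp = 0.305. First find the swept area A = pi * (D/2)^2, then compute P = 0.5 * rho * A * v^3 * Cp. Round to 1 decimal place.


Step 1 -- Compute swept area:
  A = pi * (D/2)^2 = pi * (118/2)^2 = 10935.88 m^2
Step 2 -- Apply wind power equation:
  P = 0.5 * rho * A * v^3 * Cp
  v^3 = 13.1^3 = 2248.091
  P = 0.5 * 1.139 * 10935.88 * 2248.091 * 0.305
  P = 4270329.1 W

4270329.1


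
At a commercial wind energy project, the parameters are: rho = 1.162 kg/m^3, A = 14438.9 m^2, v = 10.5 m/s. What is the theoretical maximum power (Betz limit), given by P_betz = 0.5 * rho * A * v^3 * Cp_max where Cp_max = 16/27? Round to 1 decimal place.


The Betz coefficient Cp_max = 16/27 = 0.5926
v^3 = 10.5^3 = 1157.625
P_betz = 0.5 * rho * A * v^3 * Cp_max
P_betz = 0.5 * 1.162 * 14438.9 * 1157.625 * 0.5926
P_betz = 5754854.6 W

5754854.6


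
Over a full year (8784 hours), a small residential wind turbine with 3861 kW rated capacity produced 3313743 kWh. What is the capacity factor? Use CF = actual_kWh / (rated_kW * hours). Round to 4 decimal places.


Capacity factor = actual output / maximum possible output
Maximum possible = rated * hours = 3861 * 8784 = 33915024 kWh
CF = 3313743 / 33915024
CF = 0.0977

0.0977


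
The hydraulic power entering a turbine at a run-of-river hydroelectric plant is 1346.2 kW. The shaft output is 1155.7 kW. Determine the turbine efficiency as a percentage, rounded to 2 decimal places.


Turbine efficiency = (output power / input power) * 100
eta = (1155.7 / 1346.2) * 100
eta = 85.85%

85.85


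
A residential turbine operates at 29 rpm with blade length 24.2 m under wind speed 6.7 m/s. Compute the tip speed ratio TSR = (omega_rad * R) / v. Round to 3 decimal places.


Convert rotational speed to rad/s:
  omega = 29 * 2 * pi / 60 = 3.0369 rad/s
Compute tip speed:
  v_tip = omega * R = 3.0369 * 24.2 = 73.492 m/s
Tip speed ratio:
  TSR = v_tip / v_wind = 73.492 / 6.7 = 10.969

10.969


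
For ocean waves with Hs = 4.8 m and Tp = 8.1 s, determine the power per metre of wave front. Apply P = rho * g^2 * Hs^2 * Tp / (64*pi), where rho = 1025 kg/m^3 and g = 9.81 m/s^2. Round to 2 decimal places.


Apply wave power formula:
  g^2 = 9.81^2 = 96.2361
  Hs^2 = 4.8^2 = 23.04
  Numerator = rho * g^2 * Hs^2 * Tp = 1025 * 96.2361 * 23.04 * 8.1 = 18408965.07
  Denominator = 64 * pi = 201.0619
  P = 18408965.07 / 201.0619 = 91558.68 W/m

91558.68


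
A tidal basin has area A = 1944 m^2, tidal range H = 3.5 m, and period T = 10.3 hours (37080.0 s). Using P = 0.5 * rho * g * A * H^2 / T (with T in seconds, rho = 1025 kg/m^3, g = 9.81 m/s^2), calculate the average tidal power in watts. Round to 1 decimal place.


Convert period to seconds: T = 10.3 * 3600 = 37080.0 s
H^2 = 3.5^2 = 12.25
P = 0.5 * rho * g * A * H^2 / T
P = 0.5 * 1025 * 9.81 * 1944 * 12.25 / 37080.0
P = 3228.9 W

3228.9


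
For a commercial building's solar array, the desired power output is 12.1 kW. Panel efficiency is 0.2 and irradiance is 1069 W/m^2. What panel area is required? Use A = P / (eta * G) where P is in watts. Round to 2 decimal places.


Convert target power to watts: P = 12.1 * 1000 = 12100.0 W
Compute denominator: eta * G = 0.2 * 1069 = 213.8
Required area A = P / (eta * G) = 12100.0 / 213.8
A = 56.59 m^2

56.59


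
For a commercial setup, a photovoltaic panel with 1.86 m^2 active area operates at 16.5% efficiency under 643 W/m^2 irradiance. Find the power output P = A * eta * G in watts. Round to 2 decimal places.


Use the solar power formula P = A * eta * G.
Given: A = 1.86 m^2, eta = 0.165, G = 643 W/m^2
P = 1.86 * 0.165 * 643
P = 197.34 W

197.34


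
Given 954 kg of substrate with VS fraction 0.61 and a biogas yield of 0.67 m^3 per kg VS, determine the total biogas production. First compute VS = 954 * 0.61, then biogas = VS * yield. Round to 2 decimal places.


Compute volatile solids:
  VS = mass * VS_fraction = 954 * 0.61 = 581.94 kg
Calculate biogas volume:
  Biogas = VS * specific_yield = 581.94 * 0.67
  Biogas = 389.90 m^3

389.90


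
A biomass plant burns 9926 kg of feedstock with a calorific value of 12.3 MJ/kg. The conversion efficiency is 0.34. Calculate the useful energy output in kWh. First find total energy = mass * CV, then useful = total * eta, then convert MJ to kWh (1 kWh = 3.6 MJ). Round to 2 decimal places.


Total energy = mass * CV = 9926 * 12.3 = 122089.8 MJ
Useful energy = total * eta = 122089.8 * 0.34 = 41510.53 MJ
Convert to kWh: 41510.53 / 3.6
Useful energy = 11530.70 kWh

11530.70


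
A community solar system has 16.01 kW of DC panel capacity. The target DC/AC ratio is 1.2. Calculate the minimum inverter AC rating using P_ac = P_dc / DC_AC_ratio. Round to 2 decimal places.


The inverter AC capacity is determined by the DC/AC ratio.
Given: P_dc = 16.01 kW, DC/AC ratio = 1.2
P_ac = P_dc / ratio = 16.01 / 1.2
P_ac = 13.34 kW

13.34


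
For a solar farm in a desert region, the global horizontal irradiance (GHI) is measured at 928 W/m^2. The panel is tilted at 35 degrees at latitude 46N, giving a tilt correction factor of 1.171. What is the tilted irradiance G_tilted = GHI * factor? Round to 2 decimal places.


Identify the given values:
  GHI = 928 W/m^2, tilt correction factor = 1.171
Apply the formula G_tilted = GHI * factor:
  G_tilted = 928 * 1.171
  G_tilted = 1086.69 W/m^2

1086.69


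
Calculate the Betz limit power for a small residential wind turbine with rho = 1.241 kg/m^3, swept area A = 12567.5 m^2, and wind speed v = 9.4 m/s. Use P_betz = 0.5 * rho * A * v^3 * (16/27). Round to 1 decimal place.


The Betz coefficient Cp_max = 16/27 = 0.5926
v^3 = 9.4^3 = 830.584
P_betz = 0.5 * rho * A * v^3 * Cp_max
P_betz = 0.5 * 1.241 * 12567.5 * 830.584 * 0.5926
P_betz = 3838225.3 W

3838225.3


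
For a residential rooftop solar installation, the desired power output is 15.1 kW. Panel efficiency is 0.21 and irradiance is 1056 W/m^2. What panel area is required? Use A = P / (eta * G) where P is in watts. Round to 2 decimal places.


Convert target power to watts: P = 15.1 * 1000 = 15100.0 W
Compute denominator: eta * G = 0.21 * 1056 = 221.76
Required area A = P / (eta * G) = 15100.0 / 221.76
A = 68.09 m^2

68.09


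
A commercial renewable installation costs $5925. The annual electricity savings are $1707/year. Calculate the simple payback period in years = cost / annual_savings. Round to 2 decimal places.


Simple payback period = initial cost / annual savings
Payback = 5925 / 1707
Payback = 3.47 years

3.47


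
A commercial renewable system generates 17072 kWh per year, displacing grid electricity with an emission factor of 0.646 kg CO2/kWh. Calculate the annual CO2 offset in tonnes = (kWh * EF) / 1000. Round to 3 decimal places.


CO2 offset in kg = generation * emission_factor
CO2 offset = 17072 * 0.646 = 11028.51 kg
Convert to tonnes:
  CO2 offset = 11028.51 / 1000 = 11.029 tonnes

11.029


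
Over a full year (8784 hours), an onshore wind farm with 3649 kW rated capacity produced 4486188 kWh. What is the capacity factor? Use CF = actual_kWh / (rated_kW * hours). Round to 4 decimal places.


Capacity factor = actual output / maximum possible output
Maximum possible = rated * hours = 3649 * 8784 = 32052816 kWh
CF = 4486188 / 32052816
CF = 0.1400

0.1400


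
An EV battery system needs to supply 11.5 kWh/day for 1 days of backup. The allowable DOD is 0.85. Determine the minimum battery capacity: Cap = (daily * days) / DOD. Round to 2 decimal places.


Total energy needed = daily * days = 11.5 * 1 = 11.5 kWh
Account for depth of discharge:
  Cap = total_energy / DOD = 11.5 / 0.85
  Cap = 13.53 kWh

13.53


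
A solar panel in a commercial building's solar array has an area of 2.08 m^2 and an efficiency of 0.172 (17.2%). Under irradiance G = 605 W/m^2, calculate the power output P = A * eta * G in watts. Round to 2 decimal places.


Use the solar power formula P = A * eta * G.
Given: A = 2.08 m^2, eta = 0.172, G = 605 W/m^2
P = 2.08 * 0.172 * 605
P = 216.44 W

216.44


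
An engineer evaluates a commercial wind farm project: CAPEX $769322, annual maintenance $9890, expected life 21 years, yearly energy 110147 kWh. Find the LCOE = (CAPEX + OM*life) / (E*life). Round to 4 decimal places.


Total cost = CAPEX + OM * lifetime = 769322 + 9890 * 21 = 769322 + 207690 = 977012
Total generation = annual * lifetime = 110147 * 21 = 2313087 kWh
LCOE = 977012 / 2313087
LCOE = 0.4224 $/kWh

0.4224


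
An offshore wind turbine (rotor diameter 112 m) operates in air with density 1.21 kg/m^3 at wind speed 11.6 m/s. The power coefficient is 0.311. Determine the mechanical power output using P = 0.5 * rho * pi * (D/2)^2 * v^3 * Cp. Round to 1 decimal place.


Step 1 -- Compute swept area:
  A = pi * (D/2)^2 = pi * (112/2)^2 = 9852.03 m^2
Step 2 -- Apply wind power equation:
  P = 0.5 * rho * A * v^3 * Cp
  v^3 = 11.6^3 = 1560.896
  P = 0.5 * 1.21 * 9852.03 * 1560.896 * 0.311
  P = 2893447.8 W

2893447.8


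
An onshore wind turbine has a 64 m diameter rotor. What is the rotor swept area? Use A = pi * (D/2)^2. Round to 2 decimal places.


Compute the rotor radius:
  r = D / 2 = 64 / 2 = 32.0 m
Calculate swept area:
  A = pi * r^2 = pi * 32.0^2
  A = 3216.99 m^2

3216.99


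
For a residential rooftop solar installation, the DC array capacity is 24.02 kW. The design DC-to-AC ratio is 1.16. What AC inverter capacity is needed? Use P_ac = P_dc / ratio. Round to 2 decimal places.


The inverter AC capacity is determined by the DC/AC ratio.
Given: P_dc = 24.02 kW, DC/AC ratio = 1.16
P_ac = P_dc / ratio = 24.02 / 1.16
P_ac = 20.71 kW

20.71


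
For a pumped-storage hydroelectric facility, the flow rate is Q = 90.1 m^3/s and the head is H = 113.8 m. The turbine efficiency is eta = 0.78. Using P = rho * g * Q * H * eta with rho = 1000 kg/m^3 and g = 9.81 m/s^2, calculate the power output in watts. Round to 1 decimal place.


Apply the hydropower formula P = rho * g * Q * H * eta
rho * g = 1000 * 9.81 = 9810.0
P = 9810.0 * 90.1 * 113.8 * 0.78
P = 78456813.1 W

78456813.1


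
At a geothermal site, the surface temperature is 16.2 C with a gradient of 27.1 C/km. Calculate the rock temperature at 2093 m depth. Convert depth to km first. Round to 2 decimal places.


Convert depth to km: 2093 / 1000 = 2.093 km
Temperature increase = gradient * depth_km = 27.1 * 2.093 = 56.72 C
Temperature at depth = T_surface + delta_T = 16.2 + 56.72
T = 72.92 C

72.92


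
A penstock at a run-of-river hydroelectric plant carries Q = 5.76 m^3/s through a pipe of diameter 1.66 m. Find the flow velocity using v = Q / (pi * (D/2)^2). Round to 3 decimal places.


Compute pipe cross-sectional area:
  A = pi * (D/2)^2 = pi * (1.66/2)^2 = 2.1642 m^2
Calculate velocity:
  v = Q / A = 5.76 / 2.1642
  v = 2.661 m/s

2.661


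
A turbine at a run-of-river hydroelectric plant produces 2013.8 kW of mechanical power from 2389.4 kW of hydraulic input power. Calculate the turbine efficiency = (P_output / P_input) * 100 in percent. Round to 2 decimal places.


Turbine efficiency = (output power / input power) * 100
eta = (2013.8 / 2389.4) * 100
eta = 84.28%

84.28


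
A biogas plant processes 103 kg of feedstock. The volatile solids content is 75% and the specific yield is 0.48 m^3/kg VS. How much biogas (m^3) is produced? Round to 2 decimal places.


Compute volatile solids:
  VS = mass * VS_fraction = 103 * 0.75 = 77.25 kg
Calculate biogas volume:
  Biogas = VS * specific_yield = 77.25 * 0.48
  Biogas = 37.08 m^3

37.08


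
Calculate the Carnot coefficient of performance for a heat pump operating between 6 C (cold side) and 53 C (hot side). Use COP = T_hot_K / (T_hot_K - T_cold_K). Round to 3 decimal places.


Convert to Kelvin:
  T_hot = 53 + 273.15 = 326.15 K
  T_cold = 6 + 273.15 = 279.15 K
Apply Carnot COP formula:
  COP = T_hot_K / (T_hot_K - T_cold_K) = 326.15 / 47.0
  COP = 6.939

6.939


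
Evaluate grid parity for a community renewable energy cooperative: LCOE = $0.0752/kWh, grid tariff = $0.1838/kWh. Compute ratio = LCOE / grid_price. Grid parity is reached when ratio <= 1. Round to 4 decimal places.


Compare LCOE to grid price:
  LCOE = $0.0752/kWh, Grid price = $0.1838/kWh
  Ratio = LCOE / grid_price = 0.0752 / 0.1838 = 0.4091
  Grid parity achieved (ratio <= 1)? yes

0.4091


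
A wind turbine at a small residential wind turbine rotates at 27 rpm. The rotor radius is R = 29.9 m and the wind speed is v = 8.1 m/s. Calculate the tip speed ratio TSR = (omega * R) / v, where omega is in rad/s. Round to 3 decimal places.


Convert rotational speed to rad/s:
  omega = 27 * 2 * pi / 60 = 2.8274 rad/s
Compute tip speed:
  v_tip = omega * R = 2.8274 * 29.9 = 84.54 m/s
Tip speed ratio:
  TSR = v_tip / v_wind = 84.54 / 8.1 = 10.437

10.437


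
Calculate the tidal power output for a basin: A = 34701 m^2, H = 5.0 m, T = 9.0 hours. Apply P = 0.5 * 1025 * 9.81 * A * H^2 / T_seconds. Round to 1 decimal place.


Convert period to seconds: T = 9.0 * 3600 = 32400.0 s
H^2 = 5.0^2 = 25.0
P = 0.5 * rho * g * A * H^2 / T
P = 0.5 * 1025 * 9.81 * 34701 * 25.0 / 32400.0
P = 134617.0 W

134617.0


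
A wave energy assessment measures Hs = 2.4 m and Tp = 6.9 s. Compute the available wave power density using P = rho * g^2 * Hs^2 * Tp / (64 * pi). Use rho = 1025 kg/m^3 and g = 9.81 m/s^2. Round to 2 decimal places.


Apply wave power formula:
  g^2 = 9.81^2 = 96.2361
  Hs^2 = 2.4^2 = 5.76
  Numerator = rho * g^2 * Hs^2 * Tp = 1025 * 96.2361 * 5.76 * 6.9 = 3920427.75
  Denominator = 64 * pi = 201.0619
  P = 3920427.75 / 201.0619 = 19498.61 W/m

19498.61


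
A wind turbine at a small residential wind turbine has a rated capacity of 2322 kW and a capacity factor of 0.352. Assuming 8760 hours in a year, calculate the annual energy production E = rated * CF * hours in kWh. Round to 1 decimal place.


Annual energy = rated_kW * capacity_factor * hours_per_year
Given: P_rated = 2322 kW, CF = 0.352, hours = 8760
E = 2322 * 0.352 * 8760
E = 7159933.4 kWh

7159933.4
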